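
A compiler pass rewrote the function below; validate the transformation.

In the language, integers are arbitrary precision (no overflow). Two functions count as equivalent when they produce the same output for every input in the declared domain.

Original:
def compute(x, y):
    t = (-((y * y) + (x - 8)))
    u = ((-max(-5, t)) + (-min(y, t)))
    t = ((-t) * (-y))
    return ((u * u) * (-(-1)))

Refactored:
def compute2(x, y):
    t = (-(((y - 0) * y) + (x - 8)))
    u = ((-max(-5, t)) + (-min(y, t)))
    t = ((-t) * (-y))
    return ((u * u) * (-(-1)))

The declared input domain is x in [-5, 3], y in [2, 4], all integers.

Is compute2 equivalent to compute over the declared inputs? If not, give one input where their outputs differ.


The two versions differ — the changes include constant usage differs; and arithmetic usage differs.
Tracing x=-5, y=2: compute: t = 9; u = -11; t = 18; return 121 | compute2: t = 9; u = -11; t = 18; return 121 — matching result 121.
An exhaustive pass over the 27 declared inputs shows identical outputs.
verdict: equivalent


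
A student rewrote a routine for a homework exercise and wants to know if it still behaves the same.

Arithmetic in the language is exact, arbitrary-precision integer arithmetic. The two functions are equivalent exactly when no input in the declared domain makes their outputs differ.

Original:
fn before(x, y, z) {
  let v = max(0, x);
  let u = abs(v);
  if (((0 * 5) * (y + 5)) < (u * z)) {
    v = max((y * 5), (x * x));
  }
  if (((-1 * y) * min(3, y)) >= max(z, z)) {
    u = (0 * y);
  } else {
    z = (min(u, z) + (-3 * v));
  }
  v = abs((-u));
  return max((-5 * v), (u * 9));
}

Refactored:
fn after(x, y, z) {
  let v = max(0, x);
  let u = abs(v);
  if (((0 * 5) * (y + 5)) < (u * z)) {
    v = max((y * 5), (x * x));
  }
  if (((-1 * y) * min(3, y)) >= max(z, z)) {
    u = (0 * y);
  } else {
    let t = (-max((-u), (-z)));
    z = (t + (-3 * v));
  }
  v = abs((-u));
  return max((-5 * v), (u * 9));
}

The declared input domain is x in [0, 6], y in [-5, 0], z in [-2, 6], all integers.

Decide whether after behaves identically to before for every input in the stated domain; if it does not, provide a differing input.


Comparing the listings, the differences include: local variable names differ, statement counts differ, min/max/abs usage differs.
Tracing x=6, y=-1, z=1: before: v=6, then u=6, then (((0 * 5) * (y + 5)) < (u * z)) is true, then v=36, then (((-1 * y) * min(3, y)) >= max(z, z)) is false, then z=-107, then v=6, then returns 54 | after: v=6, then u=6, then (((0 * 5) * (y + 5)) < (u * z)) is true, then v=36, then (((-1 * y) * min(3, y)) >= max(z, z)) is false, then t=1, then z=-107, then v=6, then returns 54 — matching result 54.
Across all 378 domain points the two functions coincide.
verdict: equivalent


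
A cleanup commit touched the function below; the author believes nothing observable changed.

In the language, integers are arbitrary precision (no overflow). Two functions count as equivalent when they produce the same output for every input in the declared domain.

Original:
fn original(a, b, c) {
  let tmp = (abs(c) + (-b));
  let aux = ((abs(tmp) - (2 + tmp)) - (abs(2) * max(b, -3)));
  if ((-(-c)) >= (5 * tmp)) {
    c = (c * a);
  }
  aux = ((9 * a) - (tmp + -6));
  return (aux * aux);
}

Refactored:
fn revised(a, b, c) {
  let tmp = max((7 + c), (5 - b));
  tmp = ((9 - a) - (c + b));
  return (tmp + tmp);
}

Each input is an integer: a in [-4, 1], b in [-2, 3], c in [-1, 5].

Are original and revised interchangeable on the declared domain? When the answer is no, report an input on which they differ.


Not equivalent: a=-4, b=-2, c=-1 separates them (1089 vs 32).
original: tmp=3, then aux=2, then ((-(-c)) >= (5 * tmp)) is false, then aux=-33, then returns 1089
revised: tmp=7, then tmp=16, then returns 32
verdict: not equivalent; witness: a=-4, b=-2, c=-1


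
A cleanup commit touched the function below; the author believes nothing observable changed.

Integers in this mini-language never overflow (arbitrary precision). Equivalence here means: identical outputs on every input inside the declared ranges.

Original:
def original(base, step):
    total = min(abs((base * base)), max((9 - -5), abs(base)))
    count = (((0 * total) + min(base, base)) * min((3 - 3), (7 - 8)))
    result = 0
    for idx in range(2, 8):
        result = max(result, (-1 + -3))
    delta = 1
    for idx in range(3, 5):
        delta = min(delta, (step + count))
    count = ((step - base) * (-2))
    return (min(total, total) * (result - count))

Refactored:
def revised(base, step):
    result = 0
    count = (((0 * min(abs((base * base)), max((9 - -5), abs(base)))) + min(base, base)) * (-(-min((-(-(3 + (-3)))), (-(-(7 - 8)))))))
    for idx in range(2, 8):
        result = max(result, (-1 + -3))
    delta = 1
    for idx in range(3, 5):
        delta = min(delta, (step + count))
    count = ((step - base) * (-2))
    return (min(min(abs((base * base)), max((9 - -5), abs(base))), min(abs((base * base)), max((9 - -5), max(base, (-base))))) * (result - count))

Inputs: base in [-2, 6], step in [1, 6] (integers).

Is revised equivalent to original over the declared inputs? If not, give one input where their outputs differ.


This is a faithful refactor — statement counts differ, min/max/abs usage differs, local variable names differ, arithmetic usage differs, constant usage differs, but the computed results match everywhere.
Spot check at base=4, step=3 — original: total = 14; count = -4; result = 0; [idx=2]; result = 0; [idx=3]; result = 0; [idx=4]; result = 0; [idx=5]; result = 0; [idx=6]; result = 0; [idx=7]; result = 0; delta = 1; [idx=3]; delta = -1; [idx=4]; delta = -1; count = 2; return -28. revised: result = 0; count = -4; [idx=2]; result = 0; [idx=3]; result = 0; [idx=4]; result = 0; [idx=5]; result = 0; [idx=6]; result = 0; [idx=7]; result = 0; delta = 1; [idx=3]; delta = -1; [idx=4]; delta = -1; count = 2; return -28. Both give -28.
Sweeping the whole domain (54 inputs) finds no disagreement.
verdict: equivalent


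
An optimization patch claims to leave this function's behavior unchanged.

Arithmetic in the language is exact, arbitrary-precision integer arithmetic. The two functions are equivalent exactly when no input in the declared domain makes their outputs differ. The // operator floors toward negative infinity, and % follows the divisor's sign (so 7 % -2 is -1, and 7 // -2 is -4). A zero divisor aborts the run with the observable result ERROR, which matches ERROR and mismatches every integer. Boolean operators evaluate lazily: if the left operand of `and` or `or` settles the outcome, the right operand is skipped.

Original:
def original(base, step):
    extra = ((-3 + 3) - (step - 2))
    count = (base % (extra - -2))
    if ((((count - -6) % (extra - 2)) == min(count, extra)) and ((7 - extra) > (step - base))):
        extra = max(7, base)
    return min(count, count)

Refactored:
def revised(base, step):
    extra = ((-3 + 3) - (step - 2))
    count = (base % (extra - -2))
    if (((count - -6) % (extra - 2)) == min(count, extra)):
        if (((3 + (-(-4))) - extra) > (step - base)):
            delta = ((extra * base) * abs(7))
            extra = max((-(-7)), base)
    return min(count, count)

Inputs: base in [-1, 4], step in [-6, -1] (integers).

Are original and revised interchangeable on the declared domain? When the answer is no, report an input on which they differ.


This is a faithful refactor — constant usage differs; also statement counts differ; also arithmetic usage differs; also boolean connective usage differs; also branching structure differs; also local variable names differ; also min/max/abs usage differs, but the computed results match everywhere.
As a probe, take base=-1, step=-2: original runs extra = 4; count = 5; ((((count - -6) % (extra - 2)) == min(count, extra)) and ((7 - extra) > (step - base))) -> false; return 5; revised runs extra = 4; count = 5; (((count - -6) % (extra - 2)) == min(count, extra)) -> false; return 5; both end at 5.
Sweeping the whole domain (36 inputs) finds no disagreement.
verdict: equivalent


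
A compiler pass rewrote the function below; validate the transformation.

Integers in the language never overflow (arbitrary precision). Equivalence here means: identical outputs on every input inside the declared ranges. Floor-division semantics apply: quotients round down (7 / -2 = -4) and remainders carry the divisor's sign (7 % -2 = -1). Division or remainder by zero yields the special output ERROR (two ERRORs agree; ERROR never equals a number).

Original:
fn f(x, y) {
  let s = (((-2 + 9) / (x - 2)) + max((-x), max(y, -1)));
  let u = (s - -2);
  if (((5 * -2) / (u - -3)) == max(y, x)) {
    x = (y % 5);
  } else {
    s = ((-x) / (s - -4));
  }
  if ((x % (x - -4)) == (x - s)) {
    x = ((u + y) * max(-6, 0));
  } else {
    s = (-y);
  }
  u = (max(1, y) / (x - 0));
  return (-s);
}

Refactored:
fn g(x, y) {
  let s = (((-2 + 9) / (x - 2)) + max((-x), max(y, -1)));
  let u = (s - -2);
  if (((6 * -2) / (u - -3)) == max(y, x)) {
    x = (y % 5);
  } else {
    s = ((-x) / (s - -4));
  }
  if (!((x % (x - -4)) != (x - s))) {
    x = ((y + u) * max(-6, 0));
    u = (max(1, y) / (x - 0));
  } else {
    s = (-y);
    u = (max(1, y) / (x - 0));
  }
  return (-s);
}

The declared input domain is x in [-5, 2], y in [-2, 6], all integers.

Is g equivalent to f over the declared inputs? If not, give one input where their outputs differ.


x=-2, y=-2 yields ERROR from f but -2 from g.
verdict: not equivalent; witness: x=-2, y=-2


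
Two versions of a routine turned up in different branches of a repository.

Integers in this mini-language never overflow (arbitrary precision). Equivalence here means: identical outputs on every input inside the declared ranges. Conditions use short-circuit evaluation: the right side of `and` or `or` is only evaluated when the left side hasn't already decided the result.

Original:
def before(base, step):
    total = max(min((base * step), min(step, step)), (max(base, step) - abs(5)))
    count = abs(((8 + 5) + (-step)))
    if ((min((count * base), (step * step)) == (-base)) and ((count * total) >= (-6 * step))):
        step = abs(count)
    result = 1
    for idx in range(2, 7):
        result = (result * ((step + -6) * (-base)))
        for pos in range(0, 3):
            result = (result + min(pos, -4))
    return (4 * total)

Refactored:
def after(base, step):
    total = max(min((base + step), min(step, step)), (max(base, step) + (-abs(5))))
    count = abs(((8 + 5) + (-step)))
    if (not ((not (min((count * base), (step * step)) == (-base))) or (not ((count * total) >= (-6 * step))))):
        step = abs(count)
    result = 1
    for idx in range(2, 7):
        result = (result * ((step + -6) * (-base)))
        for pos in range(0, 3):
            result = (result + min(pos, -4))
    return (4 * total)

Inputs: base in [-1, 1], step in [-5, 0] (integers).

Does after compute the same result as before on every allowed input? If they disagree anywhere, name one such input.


Try base=-1, step=-5.
before: total becomes -5; next count becomes 18; next ((min((count * base), (step * step)) == (-base)) and ((count * total) >= (-6 * step))) evaluates to false; next result becomes 1; next at idx=2:; next result becomes -11; next at pos=0:; next result becomes -15; next at pos=1:; next result becomes -19; next at pos=2:; next result becomes -23; next at idx=3:; next result becomes 253; next at pos=0:; next result becomes 249; next at pos=1:; next result becomes 245; next at pos=2:; next result becomes 241; next at idx=4:; next result becomes -2651; next at pos=0:; next result becomes -2655; next at pos=1:; next result becomes -2659; next at pos=2:; next result becomes -2663; next at idx=5:; next result becomes 29293; next at pos=0:; next result becomes 29289; next at pos=1:; next result becomes 29285; next at pos=2:; next result becomes 29281; next at idx=6:; next result becomes -322091; next at pos=0:; next result becomes -322095; next at pos=1:; next result becomes -322099; next at pos=2:; next result becomes -322103; next final value -20
after: total becomes -6; next count becomes 18; next (not ((not (min((count * base), (step * step)) == (-base))) or (not ((count * total) >= (-6 * step))))) evaluates to false; next result becomes 1; next at idx=2:; next result becomes -11; next at pos=0:; next result becomes -15; next at pos=1:; next result becomes -19; next at pos=2:; next result becomes -23; next at idx=3:; next result becomes 253; next at pos=0:; next result becomes 249; next at pos=1:; next result becomes 245; next at pos=2:; next result becomes 241; next at idx=4:; next result becomes -2651; next at pos=0:; next result becomes -2655; next at pos=1:; next result becomes -2659; next at pos=2:; next result becomes -2663; next at idx=5:; next result becomes 29293; next at pos=0:; next result becomes 29289; next at pos=1:; next result becomes 29285; next at pos=2:; next result becomes 29281; next at idx=6:; next result becomes -322091; next at pos=0:; next result becomes -322095; next at pos=1:; next result becomes -322099; next at pos=2:; next result becomes -322103; next final value -24
-20 != -24, so the rewrite changes behavior.
verdict: not equivalent; witness: base=-1, step=-5


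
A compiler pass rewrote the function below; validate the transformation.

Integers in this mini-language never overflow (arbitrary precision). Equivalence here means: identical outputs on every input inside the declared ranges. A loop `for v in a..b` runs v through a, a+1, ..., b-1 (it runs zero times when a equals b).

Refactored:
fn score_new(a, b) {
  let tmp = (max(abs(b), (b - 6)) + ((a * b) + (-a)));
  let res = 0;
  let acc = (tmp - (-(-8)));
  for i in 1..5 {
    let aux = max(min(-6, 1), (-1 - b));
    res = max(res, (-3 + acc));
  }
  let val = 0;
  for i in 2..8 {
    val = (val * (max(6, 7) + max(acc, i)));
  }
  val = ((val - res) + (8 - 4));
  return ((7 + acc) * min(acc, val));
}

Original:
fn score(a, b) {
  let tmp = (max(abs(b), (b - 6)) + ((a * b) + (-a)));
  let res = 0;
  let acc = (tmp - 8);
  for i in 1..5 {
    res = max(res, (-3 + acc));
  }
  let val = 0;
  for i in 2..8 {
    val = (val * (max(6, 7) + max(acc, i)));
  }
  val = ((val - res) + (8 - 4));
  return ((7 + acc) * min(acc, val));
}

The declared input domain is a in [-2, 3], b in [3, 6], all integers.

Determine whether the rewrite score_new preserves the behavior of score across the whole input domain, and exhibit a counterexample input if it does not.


Behavior is preserved: although constant usage differs, plus statement counts differ, plus arithmetic usage differs, plus local variable names differ, plus min/max/abs usage differs, the outputs never diverge.
As a probe, take a=2, b=4: score runs tmp becomes 10; next res becomes 0; next acc becomes 2; next at i=1:; next res becomes 0; next at i=2:; next res becomes 0; next at i=3:; next res becomes 0; next at i=4:; next res becomes 0; next val becomes 0; next at i=2:; next val becomes 0; next at i=3:; next val becomes 0; next at i=4:; next val becomes 0; next at i=5:; next val becomes 0; next at i=6:; next val becomes 0; next at i=7:; next val becomes 0; next val becomes 4; next final value 18; score_new runs tmp becomes 10; next res becomes 0; next acc becomes 2; next at i=1:; next aux becomes -5; next res becomes 0; next at i=2:; next aux becomes -5; next res becomes 0; next at i=3:; next aux becomes -5; next res becomes 0; next at i=4:; next aux becomes -5; next res becomes 0; next val becomes 0; next at i=2:; next val becomes 0; next at i=3:; next val becomes 0; next at i=4:; next val becomes 0; next at i=5:; next val becomes 0; next at i=6:; next val becomes 0; next at i=7:; next val becomes 0; next val becomes 4; next final value 18; both end at 18.
Every one of the 24 inputs gives matching results.
verdict: equivalent


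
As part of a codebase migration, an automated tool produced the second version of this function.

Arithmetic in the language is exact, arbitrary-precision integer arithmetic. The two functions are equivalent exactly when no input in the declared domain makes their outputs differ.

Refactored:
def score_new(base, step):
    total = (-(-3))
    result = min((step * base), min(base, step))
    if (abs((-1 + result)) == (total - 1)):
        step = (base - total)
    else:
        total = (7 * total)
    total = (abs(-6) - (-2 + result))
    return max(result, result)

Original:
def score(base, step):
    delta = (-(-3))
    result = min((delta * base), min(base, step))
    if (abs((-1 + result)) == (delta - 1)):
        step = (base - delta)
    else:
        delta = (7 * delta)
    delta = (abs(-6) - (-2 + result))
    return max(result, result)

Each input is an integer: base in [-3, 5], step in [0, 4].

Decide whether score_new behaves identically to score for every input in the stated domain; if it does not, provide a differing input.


These are not equivalent — on base=-3, step=0 the outputs split (-9 vs -3).
score: delta=3, then result=-9, then (abs((-1 + result)) == (delta - 1)) is false, then delta=21, then delta=17, then returns -9
score_new: total=3, then result=-3, then (abs((-1 + result)) == (total - 1)) is false, then total=21, then total=11, then returns -3
verdict: not equivalent; witness: base=-3, step=0


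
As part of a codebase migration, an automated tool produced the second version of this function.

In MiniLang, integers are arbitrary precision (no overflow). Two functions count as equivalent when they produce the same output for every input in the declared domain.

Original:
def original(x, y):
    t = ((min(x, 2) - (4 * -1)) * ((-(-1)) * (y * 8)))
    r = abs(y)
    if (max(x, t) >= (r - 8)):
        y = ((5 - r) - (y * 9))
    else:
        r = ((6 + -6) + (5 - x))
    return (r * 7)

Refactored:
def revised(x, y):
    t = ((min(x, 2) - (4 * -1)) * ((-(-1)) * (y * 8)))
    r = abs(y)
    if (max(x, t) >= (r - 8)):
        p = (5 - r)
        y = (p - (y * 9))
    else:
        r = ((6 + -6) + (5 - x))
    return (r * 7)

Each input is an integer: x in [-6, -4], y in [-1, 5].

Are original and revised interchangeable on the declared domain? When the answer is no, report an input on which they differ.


Comparing the listings, the differences include: statement counts differ; local variable names differ.
One worked example (x=-4, y=1) — original: t=0, then r=1, then (max(x, t) >= (r - 8)) is true, then y=-5, then returns 7; revised: t=0, then r=1, then (max(x, t) >= (r - 8)) is true, then p=4, then y=-5, then returns 7; agreement on 7.
Sweeping the whole domain (21 inputs) finds no disagreement.
verdict: equivalent


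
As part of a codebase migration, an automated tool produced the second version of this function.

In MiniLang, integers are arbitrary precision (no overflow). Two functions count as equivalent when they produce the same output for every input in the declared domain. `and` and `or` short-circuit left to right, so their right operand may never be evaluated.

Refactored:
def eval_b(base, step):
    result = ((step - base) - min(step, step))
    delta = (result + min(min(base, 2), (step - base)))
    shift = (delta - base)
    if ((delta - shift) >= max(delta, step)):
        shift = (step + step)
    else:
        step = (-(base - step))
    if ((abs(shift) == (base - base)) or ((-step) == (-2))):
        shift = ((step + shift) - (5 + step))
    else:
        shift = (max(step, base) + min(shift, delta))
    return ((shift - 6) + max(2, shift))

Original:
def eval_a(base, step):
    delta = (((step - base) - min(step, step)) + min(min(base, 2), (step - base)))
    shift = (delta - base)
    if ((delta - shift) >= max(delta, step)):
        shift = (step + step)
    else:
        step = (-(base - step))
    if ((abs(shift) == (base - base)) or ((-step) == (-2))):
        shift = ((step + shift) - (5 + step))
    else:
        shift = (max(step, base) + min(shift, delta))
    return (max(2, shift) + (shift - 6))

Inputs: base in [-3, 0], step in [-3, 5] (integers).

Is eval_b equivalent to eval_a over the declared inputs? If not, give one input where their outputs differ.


The two are interchangeable: local variable names differ, and statement counts differ, and every declared input agrees.
One worked example (base=-1, step=-3) — eval_a: delta = -1; shift = 0; ((delta - shift) >= max(delta, step)) -> true; shift = -6; ((abs(shift) == (base - base)) or ((-step) == (-2))) -> false; shift = -7; return -11; eval_b: result = 1; delta = -1; shift = 0; ((delta - shift) >= max(delta, step)) -> true; shift = -6; ((abs(shift) == (base - base)) or ((-step) == (-2))) -> false; shift = -7; return -11; agreement on -11.
Across all 36 domain points the two functions coincide.
verdict: equivalent


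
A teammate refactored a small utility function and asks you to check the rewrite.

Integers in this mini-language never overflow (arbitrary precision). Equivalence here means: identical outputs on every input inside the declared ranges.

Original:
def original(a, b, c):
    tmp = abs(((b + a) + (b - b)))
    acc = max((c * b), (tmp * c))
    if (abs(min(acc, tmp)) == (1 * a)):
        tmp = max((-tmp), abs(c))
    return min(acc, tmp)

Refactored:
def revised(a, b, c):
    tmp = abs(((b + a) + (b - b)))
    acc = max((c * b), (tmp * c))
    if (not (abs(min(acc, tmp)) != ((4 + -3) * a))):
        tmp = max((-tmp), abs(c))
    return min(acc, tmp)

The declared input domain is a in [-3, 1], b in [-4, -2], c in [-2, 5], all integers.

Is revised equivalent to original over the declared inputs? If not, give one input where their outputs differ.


Behavior is preserved: although constant usage differs; arithmetic usage differs; comparison usage differs; boolean connective usage differs, the outputs never diverge.
Tracing a=-1, b=-4, c=0: original: tmp becomes 5; next acc becomes 0; next (abs(min(acc, tmp)) == (1 * a)) evaluates to false; next final value 0 | revised: tmp becomes 5; next acc becomes 0; next (not (abs(min(acc, tmp)) != ((4 + -3) * a))) evaluates to false; next final value 0 — matching result 0.
An exhaustive pass over the 120 declared inputs shows identical outputs.
verdict: equivalent


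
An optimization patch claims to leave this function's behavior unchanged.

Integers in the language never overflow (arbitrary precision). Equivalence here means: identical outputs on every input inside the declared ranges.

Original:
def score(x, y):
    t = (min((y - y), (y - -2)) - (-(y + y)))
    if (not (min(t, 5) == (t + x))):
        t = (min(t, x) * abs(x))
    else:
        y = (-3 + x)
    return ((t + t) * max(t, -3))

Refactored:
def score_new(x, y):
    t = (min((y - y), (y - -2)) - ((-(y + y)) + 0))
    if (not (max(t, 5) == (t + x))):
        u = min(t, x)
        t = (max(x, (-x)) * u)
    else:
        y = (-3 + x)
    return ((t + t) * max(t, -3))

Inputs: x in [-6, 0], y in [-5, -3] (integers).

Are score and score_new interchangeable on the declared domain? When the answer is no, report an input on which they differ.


Evaluate both at x=0, y=-5.
score: t = -13; (not (min(t, 5) == (t + x))) -> false; y = -3; return 78
score_new: t = -13; (not (max(t, 5) == (t + x))) -> true; u = -13; t = 0; return 0
78 and 0 differ, so these are not the same function on this domain.
verdict: not equivalent; witness: x=0, y=-5


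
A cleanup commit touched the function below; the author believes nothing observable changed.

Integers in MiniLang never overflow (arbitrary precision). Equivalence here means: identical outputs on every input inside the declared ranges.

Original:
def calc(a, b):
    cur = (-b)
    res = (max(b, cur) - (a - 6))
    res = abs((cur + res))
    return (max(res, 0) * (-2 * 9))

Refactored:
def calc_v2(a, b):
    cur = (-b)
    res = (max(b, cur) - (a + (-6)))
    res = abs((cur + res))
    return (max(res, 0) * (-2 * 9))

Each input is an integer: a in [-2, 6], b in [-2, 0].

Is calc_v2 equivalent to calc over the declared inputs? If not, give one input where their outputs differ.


This is a faithful refactor — arithmetic usage differs, but the computed results match everywhere.
Spot check at a=4, b=-1 — calc: cur = 1; res = 3; res = 4; return -72. calc_v2: cur = 1; res = 3; res = 4; return -72. Both give -72.
Sweeping the whole domain (27 inputs) finds no disagreement.
verdict: equivalent


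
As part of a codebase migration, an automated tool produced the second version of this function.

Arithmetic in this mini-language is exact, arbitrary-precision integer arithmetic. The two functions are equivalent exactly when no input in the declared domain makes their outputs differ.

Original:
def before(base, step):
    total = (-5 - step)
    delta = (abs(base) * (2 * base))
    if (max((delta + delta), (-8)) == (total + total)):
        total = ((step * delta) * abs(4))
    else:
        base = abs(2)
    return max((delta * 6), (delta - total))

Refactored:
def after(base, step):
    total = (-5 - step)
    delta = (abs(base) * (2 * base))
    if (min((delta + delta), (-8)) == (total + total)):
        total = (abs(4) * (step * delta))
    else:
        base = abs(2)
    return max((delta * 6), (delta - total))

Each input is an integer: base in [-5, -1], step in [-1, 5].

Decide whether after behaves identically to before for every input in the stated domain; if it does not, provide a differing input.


base=-5, step=-1 yields -250 from before but -46 from after.
verdict: not equivalent; witness: base=-5, step=-1


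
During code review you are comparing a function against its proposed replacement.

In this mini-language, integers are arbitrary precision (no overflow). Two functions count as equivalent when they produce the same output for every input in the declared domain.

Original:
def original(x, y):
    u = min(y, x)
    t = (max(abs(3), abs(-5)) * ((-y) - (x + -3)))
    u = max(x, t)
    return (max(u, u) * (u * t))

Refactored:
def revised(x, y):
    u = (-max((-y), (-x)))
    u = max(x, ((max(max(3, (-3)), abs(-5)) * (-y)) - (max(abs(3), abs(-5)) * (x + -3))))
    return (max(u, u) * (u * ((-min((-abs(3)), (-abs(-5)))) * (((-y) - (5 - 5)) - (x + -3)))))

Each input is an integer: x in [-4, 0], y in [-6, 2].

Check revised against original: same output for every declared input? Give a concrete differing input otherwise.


Equivalent — the differences include min/max/abs usage differs; constant usage differs; local variable names differ; arithmetic usage differs; statement counts differ, yet no declared input distinguishes the two.
One worked example (x=-1, y=-6) — original: u = -6; t = 50; u = 50; return 125000; revised: u = -6; u = 50; return 125000; agreement on 125000.
An exhaustive pass over the 45 declared inputs shows identical outputs.
verdict: equivalent


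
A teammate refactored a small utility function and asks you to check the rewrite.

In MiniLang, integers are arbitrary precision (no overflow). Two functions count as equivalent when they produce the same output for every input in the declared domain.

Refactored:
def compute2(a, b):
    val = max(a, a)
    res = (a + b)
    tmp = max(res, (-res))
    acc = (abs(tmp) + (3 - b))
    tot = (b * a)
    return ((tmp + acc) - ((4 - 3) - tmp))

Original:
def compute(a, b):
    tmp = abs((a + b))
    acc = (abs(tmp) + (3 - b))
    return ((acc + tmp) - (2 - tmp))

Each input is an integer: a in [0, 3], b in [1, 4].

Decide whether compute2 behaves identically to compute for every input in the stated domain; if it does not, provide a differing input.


Try a=0, b=1.
compute: tmp = 1; acc = 3; return 3
compute2: val = 0; res = 1; tmp = 1; acc = 3; tot = 0; return 4
3 != 4, so the rewrite changes behavior.
verdict: not equivalent; witness: a=0, b=1


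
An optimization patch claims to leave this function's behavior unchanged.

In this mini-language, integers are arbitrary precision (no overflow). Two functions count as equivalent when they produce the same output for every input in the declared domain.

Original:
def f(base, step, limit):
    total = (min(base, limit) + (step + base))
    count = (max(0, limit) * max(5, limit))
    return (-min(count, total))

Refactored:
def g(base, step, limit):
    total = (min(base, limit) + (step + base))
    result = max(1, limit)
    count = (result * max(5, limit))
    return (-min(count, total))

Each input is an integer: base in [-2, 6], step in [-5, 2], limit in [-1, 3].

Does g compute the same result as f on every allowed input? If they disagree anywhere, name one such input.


The rewrite breaks on base=0, step=1, limit=0, where the results are 0 and -1.
f: total=1, then count=0, then returns 0
g: total=1, then result=1, then count=5, then returns -1
verdict: not equivalent; witness: base=0, step=1, limit=0


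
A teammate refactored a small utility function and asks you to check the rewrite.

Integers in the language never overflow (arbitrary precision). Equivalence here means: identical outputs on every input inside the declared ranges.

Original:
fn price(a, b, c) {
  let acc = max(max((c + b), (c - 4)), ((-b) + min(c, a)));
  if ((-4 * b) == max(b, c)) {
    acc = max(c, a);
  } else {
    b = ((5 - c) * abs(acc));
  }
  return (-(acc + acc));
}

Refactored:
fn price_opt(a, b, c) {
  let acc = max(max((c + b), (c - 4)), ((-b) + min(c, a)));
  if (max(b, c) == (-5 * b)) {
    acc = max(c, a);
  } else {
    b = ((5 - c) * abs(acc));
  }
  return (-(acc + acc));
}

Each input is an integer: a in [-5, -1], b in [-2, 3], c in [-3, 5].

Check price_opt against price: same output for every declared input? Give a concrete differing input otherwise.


The rewrite breaks on a=-5, b=-1, c=4, where the results are -8 and -6.
price: acc := 3 | ((-4 * b) == max(b, c)): true | acc := 4 | result -8
price_opt: acc := 3 | (max(b, c) == (-5 * b)): false | b := 3 | result -6
verdict: not equivalent; witness: a=-5, b=-1, c=4


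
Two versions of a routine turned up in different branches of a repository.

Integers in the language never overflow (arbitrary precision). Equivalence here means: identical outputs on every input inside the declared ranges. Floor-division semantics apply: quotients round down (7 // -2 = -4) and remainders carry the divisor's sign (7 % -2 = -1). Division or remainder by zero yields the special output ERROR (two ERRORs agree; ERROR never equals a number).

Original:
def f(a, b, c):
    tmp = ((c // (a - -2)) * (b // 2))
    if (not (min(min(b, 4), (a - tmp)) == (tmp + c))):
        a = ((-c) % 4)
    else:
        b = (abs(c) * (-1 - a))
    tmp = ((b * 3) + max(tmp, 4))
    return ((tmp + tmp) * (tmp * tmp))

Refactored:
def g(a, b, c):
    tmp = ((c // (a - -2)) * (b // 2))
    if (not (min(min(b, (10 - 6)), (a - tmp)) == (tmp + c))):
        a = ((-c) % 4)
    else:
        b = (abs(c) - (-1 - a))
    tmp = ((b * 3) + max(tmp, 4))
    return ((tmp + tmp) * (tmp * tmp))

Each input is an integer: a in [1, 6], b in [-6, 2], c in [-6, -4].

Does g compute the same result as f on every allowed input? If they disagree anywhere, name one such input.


Run the pair on a=1, b=-2, c=-4.
f: tmp becomes 2; next (not (min(min(b, 4), (a - tmp)) == (tmp + c))) evaluates to false; next b becomes -8; next tmp becomes -20; next final value -16000
g: tmp becomes 2; next (not (min(min(b, (10 - 6)), (a - tmp)) == (tmp + c))) evaluates to false; next b becomes 6; next tmp becomes 22; next final value 21296
-16000 against 21296: the behavior changed.
verdict: not equivalent; witness: a=1, b=-2, c=-4


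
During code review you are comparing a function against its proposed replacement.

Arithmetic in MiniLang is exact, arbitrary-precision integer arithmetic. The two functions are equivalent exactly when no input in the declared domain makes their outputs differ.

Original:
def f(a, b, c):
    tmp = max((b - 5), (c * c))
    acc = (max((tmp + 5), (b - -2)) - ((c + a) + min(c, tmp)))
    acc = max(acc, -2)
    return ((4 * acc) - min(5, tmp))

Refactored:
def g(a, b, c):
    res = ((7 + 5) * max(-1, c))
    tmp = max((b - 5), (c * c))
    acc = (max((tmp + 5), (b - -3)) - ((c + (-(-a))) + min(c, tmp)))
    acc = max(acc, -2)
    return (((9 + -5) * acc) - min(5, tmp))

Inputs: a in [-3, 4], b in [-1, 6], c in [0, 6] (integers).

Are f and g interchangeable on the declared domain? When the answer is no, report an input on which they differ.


Not equivalent: a=-3, b=3, c=0 separates them (32 vs 36).
f: tmp := 0 | acc := 8 | acc := 8 | result 32
g: res := 0 | tmp := 0 | acc := 9 | acc := 9 | result 36
verdict: not equivalent; witness: a=-3, b=3, c=0


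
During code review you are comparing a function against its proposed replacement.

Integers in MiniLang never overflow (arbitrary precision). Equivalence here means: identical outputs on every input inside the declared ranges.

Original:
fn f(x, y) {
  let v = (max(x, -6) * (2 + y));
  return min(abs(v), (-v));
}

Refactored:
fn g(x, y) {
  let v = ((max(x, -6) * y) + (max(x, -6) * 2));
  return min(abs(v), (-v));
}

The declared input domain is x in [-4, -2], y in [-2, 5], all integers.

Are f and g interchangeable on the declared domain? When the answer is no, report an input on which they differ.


The two versions differ — the changes include constant usage differs; arithmetic usage differs; min/max/abs usage differs.
One worked example (x=-3, y=3) — f: v := -15 | result 15; g: v := -15 | result 15; agreement on 15.
Sweeping the whole domain (24 inputs) finds no disagreement.
verdict: equivalent


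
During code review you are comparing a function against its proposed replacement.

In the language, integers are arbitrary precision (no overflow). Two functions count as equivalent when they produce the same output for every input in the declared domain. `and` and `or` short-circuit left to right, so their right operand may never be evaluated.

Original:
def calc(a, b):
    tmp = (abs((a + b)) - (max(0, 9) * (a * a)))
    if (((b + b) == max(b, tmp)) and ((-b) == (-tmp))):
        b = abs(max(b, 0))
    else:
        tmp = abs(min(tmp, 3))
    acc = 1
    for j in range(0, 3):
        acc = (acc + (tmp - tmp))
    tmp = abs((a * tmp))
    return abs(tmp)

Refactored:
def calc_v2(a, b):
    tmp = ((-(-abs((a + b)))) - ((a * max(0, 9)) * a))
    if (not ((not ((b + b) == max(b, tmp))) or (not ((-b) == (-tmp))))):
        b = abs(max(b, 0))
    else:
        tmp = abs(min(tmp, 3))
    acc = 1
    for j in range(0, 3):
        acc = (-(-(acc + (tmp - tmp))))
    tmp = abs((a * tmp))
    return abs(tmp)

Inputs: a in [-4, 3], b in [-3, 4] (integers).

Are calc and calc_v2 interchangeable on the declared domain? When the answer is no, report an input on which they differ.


Comparing the listings, the differences include: boolean connective usage differs.
Spot check at a=-4, b=1 — calc: tmp := -141 | (((b + b) == max(b, tmp)) and ((-b) == (-tmp))): false | tmp := 141 | acc := 1 | iter j=0: | acc := 1 | iter j=1: | acc := 1 | iter j=2: | acc := 1 | tmp := 564 | result 564. calc_v2: tmp := -141 | (not ((not ((b + b) == max(b, tmp))) or (not ((-b) == (-tmp))))): false | tmp := 141 | acc := 1 | iter j=0: | acc := 1 | iter j=1: | acc := 1 | iter j=2: | acc := 1 | tmp := 564 | result 564. Both give 564.
Every one of the 64 inputs gives matching results.
verdict: equivalent


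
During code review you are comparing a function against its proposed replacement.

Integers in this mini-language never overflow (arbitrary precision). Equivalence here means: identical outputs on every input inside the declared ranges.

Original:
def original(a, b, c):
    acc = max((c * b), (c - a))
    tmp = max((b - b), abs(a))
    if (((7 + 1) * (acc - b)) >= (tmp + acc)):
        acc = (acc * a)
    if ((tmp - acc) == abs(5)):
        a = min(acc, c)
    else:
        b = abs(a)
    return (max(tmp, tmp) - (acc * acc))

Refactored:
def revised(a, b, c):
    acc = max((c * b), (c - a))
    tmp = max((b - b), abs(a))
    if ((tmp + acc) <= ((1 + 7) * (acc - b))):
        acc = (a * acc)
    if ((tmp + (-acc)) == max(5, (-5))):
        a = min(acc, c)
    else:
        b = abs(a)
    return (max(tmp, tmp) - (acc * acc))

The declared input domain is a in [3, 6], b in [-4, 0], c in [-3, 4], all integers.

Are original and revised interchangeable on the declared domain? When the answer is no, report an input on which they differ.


Behavior is preserved: although min/max/abs usage differs; also constant usage differs; also comparison usage differs; also arithmetic usage differs, the outputs never diverge.
Tracing a=5, b=0, c=3: original: acc=0, then tmp=5, then (((7 + 1) * (acc - b)) >= (tmp + acc)) is false, then ((tmp - acc) == abs(5)) is true, then a=0, then returns 5 | revised: acc=0, then tmp=5, then ((tmp + acc) <= ((1 + 7) * (acc - b))) is false, then ((tmp + (-acc)) == max(5, (-5))) is true, then a=0, then returns 5 — matching result 5.
Checked all 160 inputs in the declared domain: the outputs agree on every one.
verdict: equivalent


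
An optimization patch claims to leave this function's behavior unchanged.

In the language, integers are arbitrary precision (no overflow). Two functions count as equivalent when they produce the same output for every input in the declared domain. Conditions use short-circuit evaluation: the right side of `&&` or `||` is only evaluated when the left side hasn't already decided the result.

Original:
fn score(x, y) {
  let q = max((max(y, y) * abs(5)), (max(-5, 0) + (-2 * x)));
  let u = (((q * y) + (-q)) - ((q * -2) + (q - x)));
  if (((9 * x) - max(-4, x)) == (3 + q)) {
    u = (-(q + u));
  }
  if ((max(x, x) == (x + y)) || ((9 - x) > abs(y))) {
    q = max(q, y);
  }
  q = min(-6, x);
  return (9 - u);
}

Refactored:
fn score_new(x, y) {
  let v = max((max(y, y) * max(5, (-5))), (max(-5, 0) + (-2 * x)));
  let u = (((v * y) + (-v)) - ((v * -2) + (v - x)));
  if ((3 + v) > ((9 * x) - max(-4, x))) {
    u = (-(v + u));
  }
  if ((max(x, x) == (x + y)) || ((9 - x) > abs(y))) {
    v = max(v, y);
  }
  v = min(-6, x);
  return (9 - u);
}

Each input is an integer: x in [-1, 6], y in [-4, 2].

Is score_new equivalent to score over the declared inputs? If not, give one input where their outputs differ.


There is a counterexample at x=-1, y=-4: 18 on one side, 2 on the other.
score: q := 2 | u := -9 | (((9 * x) - max(-4, x)) == (3 + q)): false | ((max(x, x) == (x + y)) || ((9 - x) > abs(y))): true | q := 2 | q := -6 | result 18
score_new: v := 2 | u := -9 | ((3 + v) > ((9 * x) - max(-4, x))): true | u := 7 | ((max(x, x) == (x + y)) || ((9 - x) > abs(y))): true | v := 2 | v := -6 | result 2
verdict: not equivalent; witness: x=-1, y=-4


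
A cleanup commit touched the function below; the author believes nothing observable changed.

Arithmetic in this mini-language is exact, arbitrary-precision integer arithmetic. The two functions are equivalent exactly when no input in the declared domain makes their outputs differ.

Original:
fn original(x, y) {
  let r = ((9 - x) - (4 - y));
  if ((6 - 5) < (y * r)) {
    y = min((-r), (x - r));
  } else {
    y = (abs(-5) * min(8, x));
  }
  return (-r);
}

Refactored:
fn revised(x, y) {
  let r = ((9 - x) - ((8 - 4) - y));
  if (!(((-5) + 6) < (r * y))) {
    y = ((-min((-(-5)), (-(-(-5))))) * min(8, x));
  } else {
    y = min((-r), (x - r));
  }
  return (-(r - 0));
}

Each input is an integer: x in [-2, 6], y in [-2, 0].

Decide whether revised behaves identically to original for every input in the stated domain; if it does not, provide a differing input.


Although min/max/abs usage differs, constant usage differs, boolean connective usage differs, arithmetic usage differs, 27/27 inputs agree.
verdict: equivalent


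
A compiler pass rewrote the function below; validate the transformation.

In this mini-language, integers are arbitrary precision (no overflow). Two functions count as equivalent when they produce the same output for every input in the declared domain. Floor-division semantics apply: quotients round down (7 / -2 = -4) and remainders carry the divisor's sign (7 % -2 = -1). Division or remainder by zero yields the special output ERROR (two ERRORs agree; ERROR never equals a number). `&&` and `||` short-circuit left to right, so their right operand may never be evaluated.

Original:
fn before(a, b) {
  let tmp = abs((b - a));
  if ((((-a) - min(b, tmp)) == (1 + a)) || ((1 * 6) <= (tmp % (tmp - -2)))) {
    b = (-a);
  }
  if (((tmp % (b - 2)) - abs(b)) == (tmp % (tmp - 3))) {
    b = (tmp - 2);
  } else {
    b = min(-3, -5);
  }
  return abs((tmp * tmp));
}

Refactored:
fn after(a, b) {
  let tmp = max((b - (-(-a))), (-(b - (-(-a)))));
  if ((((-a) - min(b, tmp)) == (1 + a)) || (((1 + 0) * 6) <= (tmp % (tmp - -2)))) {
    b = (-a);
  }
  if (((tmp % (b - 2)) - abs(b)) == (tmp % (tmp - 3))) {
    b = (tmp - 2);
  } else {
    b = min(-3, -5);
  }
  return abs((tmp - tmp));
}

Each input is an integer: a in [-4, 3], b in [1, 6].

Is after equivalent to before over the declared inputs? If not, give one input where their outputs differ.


Run the pair on a=-4, b=1.
before: tmp=5, then ((((-a) - min(b, tmp)) == (1 + a)) || ((1 * 6) <= (tmp % (tmp - -2)))) is false, then (((tmp % (b - 2)) - abs(b)) == (tmp % (tmp - 3))) is false, then b=-5, then returns 25
after: tmp=5, then ((((-a) - min(b, tmp)) == (1 + a)) || (((1 + 0) * 6) <= (tmp % (tmp - -2)))) is false, then (((tmp % (b - 2)) - abs(b)) == (tmp % (tmp - 3))) is false, then b=-5, then returns 0
25 against 0: the behavior changed.
verdict: not equivalent; witness: a=-4, b=1
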